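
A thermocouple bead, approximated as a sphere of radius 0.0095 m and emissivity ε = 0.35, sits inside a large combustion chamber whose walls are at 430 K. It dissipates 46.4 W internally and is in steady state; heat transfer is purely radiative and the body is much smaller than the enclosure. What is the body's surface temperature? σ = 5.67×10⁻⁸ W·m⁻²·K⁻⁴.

T ≈ 1200 K

For a small grey body in a large enclosure, net radiated power = εσA(T⁴ − T_w⁴).
Steady state: P = εσA(T⁴ − T_w⁴) with A = 4πr² = 0.001134 m².
T⁴ = P/(εσA) + T_w⁴ = 46.4/(0.35·5.67×10⁻⁸·0.001134) + (430)⁴
    = 2.062×10¹² + 3.419×10¹⁰ = 2.096×10¹² K⁴.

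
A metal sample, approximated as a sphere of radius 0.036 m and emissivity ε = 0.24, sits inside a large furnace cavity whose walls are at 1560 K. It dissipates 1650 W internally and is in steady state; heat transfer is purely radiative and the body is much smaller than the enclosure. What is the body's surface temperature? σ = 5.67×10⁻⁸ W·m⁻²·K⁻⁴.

T ≈ 1910 K

For a small grey body in a large enclosure, net radiated power = εσA(T⁴ − T_w⁴).
Steady state: P = εσA(T⁴ − T_w⁴) with A = 4πr² = 0.01629 m².
T⁴ = P/(εσA) + T_w⁴ = 1650/(0.24·5.67×10⁻⁸·0.01629) + (1560)⁴
    = 7.445×10¹² + 5.922×10¹² = 1.337×10¹³ K⁴.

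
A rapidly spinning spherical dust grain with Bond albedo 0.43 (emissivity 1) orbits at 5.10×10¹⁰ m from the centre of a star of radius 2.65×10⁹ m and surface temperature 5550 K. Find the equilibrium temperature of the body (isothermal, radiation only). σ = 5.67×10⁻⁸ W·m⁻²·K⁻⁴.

T ≈ 777 K

The star's surface emits σT_*⁴; at distance d the flux is S = σT_*⁴(R_*/d)².
S = 5.67×10⁻⁸·(5550)⁴·(2.65×10⁹/5.10×10¹⁰)² = 1.452×10⁵ W/m².
For an isothermal sphere T⁴ = (1−a)S/(4σ) = 3.650×10¹¹ K⁴.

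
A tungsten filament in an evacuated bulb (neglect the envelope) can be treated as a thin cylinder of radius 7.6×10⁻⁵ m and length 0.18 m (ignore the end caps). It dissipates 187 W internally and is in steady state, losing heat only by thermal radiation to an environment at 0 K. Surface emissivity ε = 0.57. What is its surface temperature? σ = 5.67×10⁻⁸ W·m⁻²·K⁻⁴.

T ≈ 2860 K

Steady state: internal power = radiated power, P = εσA T⁴.
Radiating area A = 2πrL = 8.595×10⁻⁵ m².
T⁴ = P/(εσA) = 187/(0.57·5.67×10⁻⁸·8.595×10⁻⁵) = 6.732×10¹³ K⁴.
T = (6.732×10¹³)^(1/4).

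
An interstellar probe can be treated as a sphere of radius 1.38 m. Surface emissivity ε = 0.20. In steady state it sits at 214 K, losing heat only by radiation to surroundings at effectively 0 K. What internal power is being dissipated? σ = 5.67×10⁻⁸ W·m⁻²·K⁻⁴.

Steady state: P = εσA T⁴.
A = 4πr² = 23.93 m²; T⁴ = (214)⁴ = 2.097×10⁹ K⁴.
P = 0.20 × 5.67×10⁻⁸ × 23.93 × 2.097×10⁹.

P ≈ 569 W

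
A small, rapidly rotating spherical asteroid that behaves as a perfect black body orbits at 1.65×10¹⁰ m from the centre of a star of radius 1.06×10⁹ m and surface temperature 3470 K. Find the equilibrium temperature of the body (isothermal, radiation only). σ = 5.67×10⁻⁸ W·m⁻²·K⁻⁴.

The star's surface emits σT_*⁴; at distance d the flux is S = σT_*⁴(R_*/d)².
S = 5.67×10⁻⁸·(3470)⁴·(1.06×10⁹/1.65×10¹⁰)² = 33930 W/m².
For an isothermal sphere T⁴ = (1−a)S/(4σ) = 1.496×10¹¹ K⁴.

T ≈ 622 K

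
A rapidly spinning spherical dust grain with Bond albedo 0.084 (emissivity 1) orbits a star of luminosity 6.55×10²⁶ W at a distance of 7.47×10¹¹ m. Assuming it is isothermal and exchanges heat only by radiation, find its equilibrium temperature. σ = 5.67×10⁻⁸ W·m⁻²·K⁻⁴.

First find the stellar flux at distance d: S = L/(4πd²) = 6.55×10²⁶/(4π·(7.47×10¹¹)²) = 93.41 W/m².
For an isothermal sphere, absorbed (1−a)S·πr² = emitted σ·4πr²·T⁴, so T⁴ = (1−a)S/(4σ).
T⁴ = 0.916·93.41/(4·5.67×10⁻⁸) = 3.773×10⁸ K⁴.

T ≈ 139 K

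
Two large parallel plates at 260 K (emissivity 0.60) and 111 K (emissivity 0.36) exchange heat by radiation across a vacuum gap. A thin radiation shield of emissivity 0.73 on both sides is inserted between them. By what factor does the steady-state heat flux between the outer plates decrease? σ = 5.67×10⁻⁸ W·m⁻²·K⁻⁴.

Without shield: q₀ = σΔ(T⁴)/(1/ε₁+1/ε₂−1) with denominator 3.444.
With shield the two gaps are in series; the resistances add: (1/ε₁+1/ε_s−1)+(1/ε_s+1/ε₂−1) = 2.037+3.148 = 5.184.
Heat-flux ratio q₀/q = 5.184/3.444.

factor ≈ 1.51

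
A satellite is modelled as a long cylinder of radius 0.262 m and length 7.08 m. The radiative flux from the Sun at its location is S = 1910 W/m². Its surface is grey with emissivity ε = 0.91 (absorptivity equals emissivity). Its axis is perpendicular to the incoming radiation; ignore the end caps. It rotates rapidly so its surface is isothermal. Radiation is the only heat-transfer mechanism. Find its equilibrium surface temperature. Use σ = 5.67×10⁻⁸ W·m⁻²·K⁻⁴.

T ≈ 322 K

At equilibrium, absorbed power = emitted power.
Absorbing cross-section = 2rL = 3.710 m²; emitting surface = 2πrL = 11.66 m² (ratio π).
εS·A_cross = εσ·A_surf·T⁴  ⇒  T⁴ = S/(πσ)   (ε cancels).
T⁴ = 1910/(π·5.67×10⁻⁸) = 1.072×10¹⁰ K⁴.
T = (1.072×10¹⁰)^(1/4).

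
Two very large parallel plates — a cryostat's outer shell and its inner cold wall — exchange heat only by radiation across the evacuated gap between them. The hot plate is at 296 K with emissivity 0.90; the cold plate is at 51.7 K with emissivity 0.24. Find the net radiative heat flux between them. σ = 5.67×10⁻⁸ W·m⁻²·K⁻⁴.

For two infinite grey parallel plates, q = σ(T₁⁴ − T₂⁴)/(1/ε₁ + 1/ε₂ − 1).
T₁⁴ − T₂⁴ = 7.677×10⁹ − 7.144×10⁶ = 7.669×10⁹ K⁴.
1/ε₁ + 1/ε₂ − 1 = 1.111 + 4.167 − 1 = 4.278.
q = 5.67×10⁻⁸ × 7.669×10⁹ / 4.278.

q ≈ 102 W/m²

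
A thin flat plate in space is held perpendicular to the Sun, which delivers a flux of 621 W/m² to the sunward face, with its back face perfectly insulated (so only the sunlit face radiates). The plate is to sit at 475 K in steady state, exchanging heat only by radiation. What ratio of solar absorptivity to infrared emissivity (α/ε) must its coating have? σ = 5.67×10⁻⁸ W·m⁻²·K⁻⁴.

α/ε ≈ 4.65

Balance: αS·A = εσ·1A·T⁴ ⇒ α/ε = σT⁴/S.
α/ε = 5.67×10⁻⁸·(475)⁴/621 = 5.67×10⁻⁸·5.091×10¹⁰/621.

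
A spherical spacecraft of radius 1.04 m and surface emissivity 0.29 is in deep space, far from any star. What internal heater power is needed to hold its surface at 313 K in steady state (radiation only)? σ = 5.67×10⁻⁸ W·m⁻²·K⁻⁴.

P = εσ·4πr²·T⁴.
4πr² = 13.59 m²; T⁴ = 9.598×10⁹ K⁴.
P = 0.29·5.67×10⁻⁸·13.59·9.598×10⁹.

P ≈ 2150 W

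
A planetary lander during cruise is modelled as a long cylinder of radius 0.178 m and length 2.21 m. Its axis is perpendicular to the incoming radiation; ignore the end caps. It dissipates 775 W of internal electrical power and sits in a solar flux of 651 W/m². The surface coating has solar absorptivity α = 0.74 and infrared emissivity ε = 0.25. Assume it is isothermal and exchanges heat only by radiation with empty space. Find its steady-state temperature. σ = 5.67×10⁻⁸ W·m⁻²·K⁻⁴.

T ≈ 426 K

At steady state, absorbed solar power + internal power = radiated power.
Absorbed: α·S·A_cross = 0.74·651·0.7868 = 379.0 W (cross-section 2rL).
Total input = 379.0 + 775 = 1154 W.
Radiated: εσ·A_surf·T⁴ with A_surf = 2πrL = 2.472 m².
T⁴ = 1154/(0.25·5.67×10⁻⁸·2.472) = 3.294×10¹⁰ K⁴.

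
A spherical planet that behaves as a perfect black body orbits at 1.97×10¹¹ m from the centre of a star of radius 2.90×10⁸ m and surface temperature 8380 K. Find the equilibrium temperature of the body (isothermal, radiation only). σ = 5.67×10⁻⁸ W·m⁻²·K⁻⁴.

T ≈ 227 K

The star's surface emits σT_*⁴; at distance d the flux is S = σT_*⁴(R_*/d)².
S = 5.67×10⁻⁸·(8380)⁴·(2.90×10⁸/1.97×10¹¹)² = 605.9 W/m².
For an isothermal sphere T⁴ = (1−a)S/(4σ) = 2.672×10⁹ K⁴.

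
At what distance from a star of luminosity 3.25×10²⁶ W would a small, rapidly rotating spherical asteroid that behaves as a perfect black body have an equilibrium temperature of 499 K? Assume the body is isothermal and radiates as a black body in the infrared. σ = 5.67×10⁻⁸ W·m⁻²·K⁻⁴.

d ≈ 4.29×10¹⁰ m

For an isothermal black-emitting sphere, (1−a)S·πr² = σ·4πr²·T⁴ ⇒ S = 4σT⁴/(1−a).
S = 4·5.67×10⁻⁸·(499)⁴/1.00 = 14060 W/m².
Flux falls as S = L/(4πd²), so d = √(L/(4πS)) = √(3.25×10²⁶/(4π·14060)).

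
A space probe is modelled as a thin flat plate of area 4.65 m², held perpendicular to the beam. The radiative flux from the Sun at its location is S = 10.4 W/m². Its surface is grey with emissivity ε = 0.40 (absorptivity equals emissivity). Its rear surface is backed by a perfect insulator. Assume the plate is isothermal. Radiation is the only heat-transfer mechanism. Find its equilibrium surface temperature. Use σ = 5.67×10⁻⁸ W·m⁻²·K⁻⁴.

At equilibrium, absorbed power = emitted power.
Absorbing cross-section = A = 4.650 m²; emitting surface = A = 4.650 m² (ratio 1).
εS·A_cross = εσ·A_surf·T⁴  ⇒  T⁴ = S/(1σ)   (ε cancels).
T⁴ = 10.4/(1·5.67×10⁻⁸) = 1.834×10⁸ K⁴.
T = (1.834×10⁸)^(1/4).

T ≈ 116 K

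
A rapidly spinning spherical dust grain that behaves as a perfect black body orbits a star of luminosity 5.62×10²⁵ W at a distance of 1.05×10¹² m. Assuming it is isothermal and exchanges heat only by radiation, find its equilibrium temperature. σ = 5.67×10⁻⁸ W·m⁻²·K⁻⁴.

T ≈ 65.0 K

First find the stellar flux at distance d: S = L/(4πd²) = 5.62×10²⁵/(4π·(1.05×10¹²)²) = 4.056 W/m².
For an isothermal sphere, absorbed (1−a)S·πr² = emitted σ·4πr²·T⁴, so T⁴ = (1−a)S/(4σ).
T⁴ = 1.00·4.056/(4·5.67×10⁻⁸) = 1.789×10⁷ K⁴.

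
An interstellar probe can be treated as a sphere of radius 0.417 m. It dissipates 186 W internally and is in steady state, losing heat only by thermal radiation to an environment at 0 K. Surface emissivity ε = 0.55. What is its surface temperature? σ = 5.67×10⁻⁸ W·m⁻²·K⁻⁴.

Steady state: internal power = radiated power, P = εσA T⁴.
Radiating area A = 4πr² = 2.185 m².
T⁴ = P/(εσA) = 186/(0.55·5.67×10⁻⁸·2.185) = 2.730×10⁹ K⁴.
T = (2.730×10⁹)^(1/4).

T ≈ 229 K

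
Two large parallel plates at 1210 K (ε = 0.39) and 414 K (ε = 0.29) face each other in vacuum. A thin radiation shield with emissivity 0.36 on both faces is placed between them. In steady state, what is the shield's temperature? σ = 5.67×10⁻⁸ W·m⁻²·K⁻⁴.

T_s ≈ 1040 K

In steady state the net flux on the hot side equals that on the cold side.
σ(T₁⁴−T_s⁴)/D₁ = σ(T_s⁴−T₂⁴)/D₂, with D₁ = 1/ε₁+1/ε_s−1 = 4.342, D₂ = 1/ε_s+1/ε₂−1 = 5.226.
Solve for T_s⁴: T_s⁴ = (D₂·T₁⁴ + D₁·T₂⁴)/(D₁+D₂) = 1.184×10¹² K⁴.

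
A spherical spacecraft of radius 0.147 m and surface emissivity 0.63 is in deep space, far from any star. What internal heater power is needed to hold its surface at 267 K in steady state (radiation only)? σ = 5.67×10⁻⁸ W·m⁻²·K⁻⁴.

P = εσ·4πr²·T⁴.
4πr² = 0.2715 m²; T⁴ = 5.082×10⁹ K⁴.
P = 0.63·5.67×10⁻⁸·0.2715·5.082×10⁹.

P ≈ 49.3 W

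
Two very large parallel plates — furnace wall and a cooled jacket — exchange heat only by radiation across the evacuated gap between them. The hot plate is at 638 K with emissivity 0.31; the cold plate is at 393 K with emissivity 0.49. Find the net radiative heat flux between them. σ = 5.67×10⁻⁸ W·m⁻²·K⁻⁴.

q ≈ 1880 W/m²

For two infinite grey parallel plates, q = σ(T₁⁴ − T₂⁴)/(1/ε₁ + 1/ε₂ − 1).
T₁⁴ − T₂⁴ = 1.657×10¹¹ − 2.385×10¹⁰ = 1.418×10¹¹ K⁴.
1/ε₁ + 1/ε₂ − 1 = 3.226 + 2.041 − 1 = 4.267.
q = 5.67×10⁻⁸ × 1.418×10¹¹ / 4.267.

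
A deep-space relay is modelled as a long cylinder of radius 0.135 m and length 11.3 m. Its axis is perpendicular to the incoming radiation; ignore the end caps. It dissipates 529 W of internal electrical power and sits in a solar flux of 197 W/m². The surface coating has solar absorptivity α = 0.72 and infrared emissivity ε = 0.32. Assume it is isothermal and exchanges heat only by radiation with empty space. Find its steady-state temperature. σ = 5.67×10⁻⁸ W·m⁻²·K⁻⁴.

T ≈ 273 K

At steady state, absorbed solar power + internal power = radiated power.
Absorbed: α·S·A_cross = 0.72·197·3.051 = 432.8 W (cross-section 2rL).
Total input = 432.8 + 529 = 961.8 W.
Radiated: εσ·A_surf·T⁴ with A_surf = 2πrL = 9.585 m².
T⁴ = 961.8/(0.32·5.67×10⁻⁸·9.585) = 5.530×10⁹ K⁴.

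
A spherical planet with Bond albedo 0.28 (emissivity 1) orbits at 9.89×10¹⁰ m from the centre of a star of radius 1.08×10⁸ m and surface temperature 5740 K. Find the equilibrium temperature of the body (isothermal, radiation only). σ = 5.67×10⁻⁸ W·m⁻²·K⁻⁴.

The star's surface emits σT_*⁴; at distance d the flux is S = σT_*⁴(R_*/d)².
S = 5.67×10⁻⁸·(5740)⁴·(1.08×10⁸/9.89×10¹⁰)² = 73.40 W/m².
For an isothermal sphere T⁴ = (1−a)S/(4σ) = 2.330×10⁸ K⁴.

T ≈ 124 K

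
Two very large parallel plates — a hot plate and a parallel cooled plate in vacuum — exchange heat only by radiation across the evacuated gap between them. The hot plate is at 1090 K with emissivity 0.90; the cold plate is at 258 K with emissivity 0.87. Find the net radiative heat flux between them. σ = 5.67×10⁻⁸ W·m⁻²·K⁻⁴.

q ≈ 63300 W/m²

For two infinite grey parallel plates, q = σ(T₁⁴ − T₂⁴)/(1/ε₁ + 1/ε₂ − 1).
T₁⁴ − T₂⁴ = 1.412×10¹² − 4.431×10⁹ = 1.407×10¹² K⁴.
1/ε₁ + 1/ε₂ − 1 = 1.111 + 1.149 − 1 = 1.261.
q = 5.67×10⁻⁸ × 1.407×10¹² / 1.261.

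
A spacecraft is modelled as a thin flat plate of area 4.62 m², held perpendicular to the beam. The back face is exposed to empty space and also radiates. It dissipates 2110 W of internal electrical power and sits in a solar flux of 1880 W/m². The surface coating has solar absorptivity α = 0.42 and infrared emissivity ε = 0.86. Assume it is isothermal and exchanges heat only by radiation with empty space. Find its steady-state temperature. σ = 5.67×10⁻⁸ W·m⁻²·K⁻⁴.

At steady state, absorbed solar power + internal power = radiated power.
Absorbed: α·S·A_cross = 0.42·1880·4.620 = 3648 W (cross-section A).
Total input = 3648 + 2110 = 5758 W.
Radiated: εσ·A_surf·T⁴ with A_surf = 2A = 9.240 m².
T⁴ = 5758/(0.86·5.67×10⁻⁸·9.240) = 1.278×10¹⁰ K⁴.

T ≈ 336 K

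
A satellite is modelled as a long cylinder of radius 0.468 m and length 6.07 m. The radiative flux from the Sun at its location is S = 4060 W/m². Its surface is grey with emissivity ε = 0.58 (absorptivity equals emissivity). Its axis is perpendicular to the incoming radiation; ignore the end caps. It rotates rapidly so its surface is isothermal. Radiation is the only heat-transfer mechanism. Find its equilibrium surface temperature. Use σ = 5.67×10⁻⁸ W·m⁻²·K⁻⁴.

At equilibrium, absorbed power = emitted power.
Absorbing cross-section = 2rL = 5.682 m²; emitting surface = 2πrL = 17.85 m² (ratio π).
εS·A_cross = εσ·A_surf·T⁴  ⇒  T⁴ = S/(πσ)   (ε cancels).
T⁴ = 4060/(π·5.67×10⁻⁸) = 2.279×10¹⁰ K⁴.
T = (2.279×10¹⁰)^(1/4).

T ≈ 389 K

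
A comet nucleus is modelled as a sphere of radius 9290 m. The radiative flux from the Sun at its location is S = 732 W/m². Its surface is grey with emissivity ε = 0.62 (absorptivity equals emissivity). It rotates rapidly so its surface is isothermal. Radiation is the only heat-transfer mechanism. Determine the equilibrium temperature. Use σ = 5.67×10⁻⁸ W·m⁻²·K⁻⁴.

T ≈ 238 K

At equilibrium, absorbed power = emitted power.
Absorbing cross-section = πr² = 2.711×10⁸ m²; emitting surface = 4πr² = 1.085×10⁹ m² (ratio 4).
εS·A_cross = εσ·A_surf·T⁴  ⇒  T⁴ = S/(4σ)   (ε cancels).
T⁴ = 732/(4·5.67×10⁻⁸) = 3.228×10⁹ K⁴.
T = (3.228×10⁹)^(1/4).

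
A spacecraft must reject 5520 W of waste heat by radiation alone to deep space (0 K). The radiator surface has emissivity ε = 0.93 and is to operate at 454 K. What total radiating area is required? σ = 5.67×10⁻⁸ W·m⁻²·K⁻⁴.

P = εσA T⁴ ⇒ A = P/(εσT⁴).
T⁴ = 4.248×10¹⁰ K⁴.
A = 5520/(0.93 × 5.67×10⁻⁸ × 4.248×10¹⁰).

A ≈ 2.46 m²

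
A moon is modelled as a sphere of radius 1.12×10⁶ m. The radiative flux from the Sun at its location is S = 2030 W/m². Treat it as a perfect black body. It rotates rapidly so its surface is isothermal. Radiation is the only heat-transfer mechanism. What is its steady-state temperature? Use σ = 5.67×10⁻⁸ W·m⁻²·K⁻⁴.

T ≈ 308 K

At equilibrium, absorbed power = emitted power.
Absorbing cross-section = πr² = 3.941×10¹² m²; emitting surface = 4πr² = 1.576×10¹³ m² (ratio 4).
S·A_cross = εσ·A_surf·T⁴  ⇒  T⁴ = S/(4σ).
T⁴ = 1.00·2030/(4·5.67×10⁻⁸) = 8.951×10⁹ K⁴.
T = (8.951×10⁹)^(1/4).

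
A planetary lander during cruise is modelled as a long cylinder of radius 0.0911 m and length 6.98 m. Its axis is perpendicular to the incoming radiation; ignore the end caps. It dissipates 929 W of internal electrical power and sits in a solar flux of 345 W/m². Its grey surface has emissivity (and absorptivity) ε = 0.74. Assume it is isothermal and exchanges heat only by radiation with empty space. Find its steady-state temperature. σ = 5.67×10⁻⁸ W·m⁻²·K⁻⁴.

T ≈ 294 K

At steady state, absorbed solar power + internal power = radiated power.
Absorbed: α·S·A_cross = 0.74·345·1.272 = 324.7 W (cross-section 2rL).
Total input = 324.7 + 929 = 1254 W.
Radiated: εσ·A_surf·T⁴ with A_surf = 2πrL = 3.995 m².
T⁴ = 1254/(0.74·5.67×10⁻⁸·3.995) = 7.479×10⁹ K⁴.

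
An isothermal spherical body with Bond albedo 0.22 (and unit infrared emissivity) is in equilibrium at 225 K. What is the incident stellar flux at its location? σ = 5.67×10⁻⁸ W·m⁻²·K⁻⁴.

(1−a)S·πr² = σ·4πr²·T⁴ ⇒ S = 4σT⁴/(1−a).
S = 4·5.67×10⁻⁸·2.563×10⁹/0.780.

S ≈ 745 W/m²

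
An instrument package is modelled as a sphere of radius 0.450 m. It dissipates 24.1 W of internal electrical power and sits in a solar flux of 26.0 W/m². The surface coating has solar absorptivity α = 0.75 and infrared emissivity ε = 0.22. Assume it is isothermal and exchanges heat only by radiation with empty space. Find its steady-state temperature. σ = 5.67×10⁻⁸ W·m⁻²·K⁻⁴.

At steady state, absorbed solar power + internal power = radiated power.
Absorbed: α·S·A_cross = 0.75·26.0·0.6362 = 12.41 W (cross-section πr²).
Total input = 12.41 + 24.1 = 36.51 W.
Radiated: εσ·A_surf·T⁴ with A_surf = 4πr² = 2.545 m².
T⁴ = 36.51/(0.22·5.67×10⁻⁸·2.545) = 1.150×10⁹ K⁴.

T ≈ 184 K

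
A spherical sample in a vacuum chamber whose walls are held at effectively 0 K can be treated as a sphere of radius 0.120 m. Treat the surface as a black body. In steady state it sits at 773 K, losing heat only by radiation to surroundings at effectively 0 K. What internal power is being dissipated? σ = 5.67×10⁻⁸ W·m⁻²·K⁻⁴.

P ≈ 3660 W

Steady state: P = εσA T⁴.
A = 4πr² = 0.1810 m²; T⁴ = (773)⁴ = 3.570×10¹¹ K⁴.
P = 1.0 × 5.67×10⁻⁸ × 0.1810 × 3.570×10¹¹.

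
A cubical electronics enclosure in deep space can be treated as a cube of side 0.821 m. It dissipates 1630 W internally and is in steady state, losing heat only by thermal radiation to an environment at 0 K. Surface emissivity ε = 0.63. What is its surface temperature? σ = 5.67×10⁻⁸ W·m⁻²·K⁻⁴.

Steady state: internal power = radiated power, P = εσA T⁴.
Radiating area A = 6L² = 4.044 m².
T⁴ = P/(εσA) = 1630/(0.63·5.67×10⁻⁸·4.044) = 1.128×10¹⁰ K⁴.
T = (1.128×10¹⁰)^(1/4).

T ≈ 326 K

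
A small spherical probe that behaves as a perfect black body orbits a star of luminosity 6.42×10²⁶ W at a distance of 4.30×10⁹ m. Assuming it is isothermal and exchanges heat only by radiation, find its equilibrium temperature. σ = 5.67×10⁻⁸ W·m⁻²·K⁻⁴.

First find the stellar flux at distance d: S = L/(4πd²) = 6.42×10²⁶/(4π·(4.30×10⁹)²) = 2.763×10⁶ W/m².
For an isothermal sphere, absorbed (1−a)S·πr² = emitted σ·4πr²·T⁴, so T⁴ = (1−a)S/(4σ).
T⁴ = 1.00·2.763×10⁶/(4·5.67×10⁻⁸) = 1.218×10¹³ K⁴.

T ≈ 1870 K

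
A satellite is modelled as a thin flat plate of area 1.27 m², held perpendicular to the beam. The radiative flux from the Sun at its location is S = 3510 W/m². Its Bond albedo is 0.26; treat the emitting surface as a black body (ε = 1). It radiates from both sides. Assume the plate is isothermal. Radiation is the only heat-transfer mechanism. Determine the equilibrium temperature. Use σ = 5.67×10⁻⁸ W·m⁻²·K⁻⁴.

At equilibrium, absorbed power = emitted power.
Absorbing cross-section = A = 1.270 m²; emitting surface = 2A = 2.540 m² (ratio 2).
(1−a)S·A_cross = εσ·A_surf·T⁴  ⇒  T⁴ = (1−a)S/(2σ).
T⁴ = 0.740·3510/(2·5.67×10⁻⁸) = 2.290×10¹⁰ K⁴.
T = (2.290×10¹⁰)^(1/4).

T ≈ 389 K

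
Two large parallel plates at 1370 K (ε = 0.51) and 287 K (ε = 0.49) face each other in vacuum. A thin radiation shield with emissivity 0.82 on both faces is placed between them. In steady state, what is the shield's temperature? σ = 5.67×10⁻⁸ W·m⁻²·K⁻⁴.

In steady state the net flux on the hot side equals that on the cold side.
σ(T₁⁴−T_s⁴)/D₁ = σ(T_s⁴−T₂⁴)/D₂, with D₁ = 1/ε₁+1/ε_s−1 = 2.180, D₂ = 1/ε_s+1/ε₂−1 = 2.260.
Solve for T_s⁴: T_s⁴ = (D₂·T₁⁴ + D₁·T₂⁴)/(D₁+D₂) = 1.796×10¹² K⁴.

T_s ≈ 1160 K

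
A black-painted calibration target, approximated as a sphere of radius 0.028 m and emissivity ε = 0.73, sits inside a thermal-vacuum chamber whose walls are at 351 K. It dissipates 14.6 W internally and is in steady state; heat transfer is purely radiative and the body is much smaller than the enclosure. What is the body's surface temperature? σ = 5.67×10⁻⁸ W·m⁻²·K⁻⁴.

For a small grey body in a large enclosure, net radiated power = εσA(T⁴ − T_w⁴).
Steady state: P = εσA(T⁴ − T_w⁴) with A = 4πr² = 0.009852 m².
T⁴ = P/(εσA) + T_w⁴ = 14.6/(0.73·5.67×10⁻⁸·0.009852) + (351)⁴
    = 3.580×10¹⁰ + 1.518×10¹⁰ = 5.098×10¹⁰ K⁴.

T ≈ 475 K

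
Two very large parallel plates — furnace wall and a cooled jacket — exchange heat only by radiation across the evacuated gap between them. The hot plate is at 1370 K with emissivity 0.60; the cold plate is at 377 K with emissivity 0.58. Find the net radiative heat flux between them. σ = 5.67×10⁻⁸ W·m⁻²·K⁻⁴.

q ≈ 83100 W/m²

For two infinite grey parallel plates, q = σ(T₁⁴ − T₂⁴)/(1/ε₁ + 1/ε₂ − 1).
T₁⁴ − T₂⁴ = 3.523×10¹² − 2.020×10¹⁰ = 3.503×10¹² K⁴.
1/ε₁ + 1/ε₂ − 1 = 1.667 + 1.724 − 1 = 2.391.
q = 5.67×10⁻⁸ × 3.503×10¹² / 2.391.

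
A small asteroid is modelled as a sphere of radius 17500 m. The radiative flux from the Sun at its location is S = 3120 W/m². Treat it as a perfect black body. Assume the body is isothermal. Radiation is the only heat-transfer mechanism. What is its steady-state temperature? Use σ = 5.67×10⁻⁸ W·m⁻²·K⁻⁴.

T ≈ 342 K

At equilibrium, absorbed power = emitted power.
Absorbing cross-section = πr² = 9.621×10⁸ m²; emitting surface = 4πr² = 3.848×10⁹ m² (ratio 4).
S·A_cross = εσ·A_surf·T⁴  ⇒  T⁴ = S/(4σ).
T⁴ = 1.00·3120/(4·5.67×10⁻⁸) = 1.376×10¹⁰ K⁴.
T = (1.376×10¹⁰)^(1/4).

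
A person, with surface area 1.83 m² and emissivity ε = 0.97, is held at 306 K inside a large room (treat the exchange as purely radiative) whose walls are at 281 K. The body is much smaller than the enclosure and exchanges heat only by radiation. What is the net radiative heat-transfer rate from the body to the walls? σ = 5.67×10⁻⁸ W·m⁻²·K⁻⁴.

For a small grey body in a large enclosure: P_net = εσA(T_body⁴ − T_wall⁴).
A = 1.83 m²; T_body⁴ − T_wall⁴ = 8.768×10⁹ − 6.235×10⁹ = 2.533×10⁹ K⁴.
|P_net| = 0.97·5.67×10⁻⁸·1.830·2.533×10⁹.

P_net ≈ 255 W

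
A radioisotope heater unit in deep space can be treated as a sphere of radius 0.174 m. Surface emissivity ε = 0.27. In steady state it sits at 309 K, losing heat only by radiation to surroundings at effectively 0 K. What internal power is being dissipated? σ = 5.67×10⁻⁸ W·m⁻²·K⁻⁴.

Steady state: P = εσA T⁴.
A = 4πr² = 0.3805 m²; T⁴ = (309)⁴ = 9.117×10⁹ K⁴.
P = 0.27 × 5.67×10⁻⁸ × 0.3805 × 9.117×10⁹.

P ≈ 53.1 W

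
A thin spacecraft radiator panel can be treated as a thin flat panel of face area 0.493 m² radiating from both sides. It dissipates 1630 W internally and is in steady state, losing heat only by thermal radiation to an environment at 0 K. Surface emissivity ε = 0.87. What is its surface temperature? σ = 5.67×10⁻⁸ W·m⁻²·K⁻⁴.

Steady state: internal power = radiated power, P = εσA T⁴.
Radiating area A = 2·0.493 = 0.9860 m².
T⁴ = P/(εσA) = 1630/(0.87·5.67×10⁻⁸·0.9860) = 3.351×10¹⁰ K⁴.
T = (3.351×10¹⁰)^(1/4).

T ≈ 428 K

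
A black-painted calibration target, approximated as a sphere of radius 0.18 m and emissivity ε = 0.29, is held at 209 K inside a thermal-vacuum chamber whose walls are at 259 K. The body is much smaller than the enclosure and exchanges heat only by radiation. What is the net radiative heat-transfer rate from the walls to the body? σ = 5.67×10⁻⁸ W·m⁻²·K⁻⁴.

P_net ≈ 17.4 W

For a small grey body in a large enclosure: P_net = εσA(T_body⁴ − T_wall⁴).
A = 4πr² = 0.4072 m²; T_body⁴ − T_wall⁴ = 1.908×10⁹ − 4.500×10⁹ = -2.592×10⁹ K⁴.
|P_net| = 0.29·5.67×10⁻⁸·0.4072·2.592×10⁹.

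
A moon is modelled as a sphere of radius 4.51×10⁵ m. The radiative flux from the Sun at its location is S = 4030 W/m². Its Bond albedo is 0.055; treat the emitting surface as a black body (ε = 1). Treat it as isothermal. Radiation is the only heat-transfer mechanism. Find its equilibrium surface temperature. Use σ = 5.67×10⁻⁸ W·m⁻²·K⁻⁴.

T ≈ 360 K

At equilibrium, absorbed power = emitted power.
Absorbing cross-section = πr² = 6.390×10¹¹ m²; emitting surface = 4πr² = 2.556×10¹² m² (ratio 4).
(1−a)S·A_cross = εσ·A_surf·T⁴  ⇒  T⁴ = (1−a)S/(4σ).
T⁴ = 0.945·4030/(4·5.67×10⁻⁸) = 1.679×10¹⁰ K⁴.
T = (1.679×10¹⁰)^(1/4).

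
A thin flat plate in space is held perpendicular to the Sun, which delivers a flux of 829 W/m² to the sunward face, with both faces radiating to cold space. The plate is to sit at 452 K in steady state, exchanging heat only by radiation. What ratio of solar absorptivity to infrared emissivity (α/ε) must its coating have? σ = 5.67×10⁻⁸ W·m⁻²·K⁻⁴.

Balance: αS·A = εσ·2A·T⁴ ⇒ α/ε = 2σT⁴/S.
α/ε = 2·5.67×10⁻⁸·(452)⁴/829 = 2·5.67×10⁻⁸·4.174×10¹⁰/829.

α/ε ≈ 5.71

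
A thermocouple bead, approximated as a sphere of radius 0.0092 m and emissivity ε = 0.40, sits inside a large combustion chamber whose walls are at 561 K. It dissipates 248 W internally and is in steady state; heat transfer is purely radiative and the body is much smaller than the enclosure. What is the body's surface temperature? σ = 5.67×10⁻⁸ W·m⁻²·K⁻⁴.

T ≈ 1790 K

For a small grey body in a large enclosure, net radiated power = εσA(T⁴ − T_w⁴).
Steady state: P = εσA(T⁴ − T_w⁴) with A = 4πr² = 0.001064 m².
T⁴ = P/(εσA) + T_w⁴ = 248/(0.40·5.67×10⁻⁸·0.001064) + (561)⁴
    = 1.028×10¹³ + 9.905×10¹⁰ = 1.038×10¹³ K⁴.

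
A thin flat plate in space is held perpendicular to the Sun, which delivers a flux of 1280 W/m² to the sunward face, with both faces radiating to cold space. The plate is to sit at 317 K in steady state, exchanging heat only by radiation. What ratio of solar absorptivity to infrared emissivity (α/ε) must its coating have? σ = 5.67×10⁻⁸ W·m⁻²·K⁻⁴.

Balance: αS·A = εσ·2A·T⁴ ⇒ α/ε = 2σT⁴/S.
α/ε = 2·5.67×10⁻⁸·(317)⁴/1280 = 2·5.67×10⁻⁸·1.010×10¹⁰/1280.

α/ε ≈ 0.895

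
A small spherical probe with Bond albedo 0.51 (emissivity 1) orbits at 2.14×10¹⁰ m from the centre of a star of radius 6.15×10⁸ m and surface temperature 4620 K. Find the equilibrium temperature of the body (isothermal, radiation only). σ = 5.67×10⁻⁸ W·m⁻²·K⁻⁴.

The star's surface emits σT_*⁴; at distance d the flux is S = σT_*⁴(R_*/d)².
S = 5.67×10⁻⁸·(4620)⁴·(6.15×10⁸/2.14×10¹⁰)² = 21330 W/m².
For an isothermal sphere T⁴ = (1−a)S/(4σ) = 4.609×10¹⁰ K⁴.

T ≈ 463 K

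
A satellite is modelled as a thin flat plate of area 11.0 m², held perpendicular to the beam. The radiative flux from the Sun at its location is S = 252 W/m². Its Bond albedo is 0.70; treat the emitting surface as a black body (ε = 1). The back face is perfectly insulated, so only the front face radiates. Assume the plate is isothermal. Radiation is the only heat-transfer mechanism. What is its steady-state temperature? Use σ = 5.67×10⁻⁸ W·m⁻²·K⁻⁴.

At equilibrium, absorbed power = emitted power.
Absorbing cross-section = A = 11.00 m²; emitting surface = A = 11.00 m² (ratio 1).
(1−a)S·A_cross = εσ·A_surf·T⁴  ⇒  T⁴ = (1−a)S/(1σ).
T⁴ = 0.300·252/(1·5.67×10⁻⁸) = 1.333×10⁹ K⁴.
T = (1.333×10⁹)^(1/4).

T ≈ 191 K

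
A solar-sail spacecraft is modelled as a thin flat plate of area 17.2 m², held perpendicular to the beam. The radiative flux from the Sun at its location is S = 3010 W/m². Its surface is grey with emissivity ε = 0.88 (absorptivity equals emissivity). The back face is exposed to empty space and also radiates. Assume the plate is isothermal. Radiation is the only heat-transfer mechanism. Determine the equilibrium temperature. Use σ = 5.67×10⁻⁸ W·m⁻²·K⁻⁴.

At equilibrium, absorbed power = emitted power.
Absorbing cross-section = A = 17.20 m²; emitting surface = 2A = 34.40 m² (ratio 2).
εS·A_cross = εσ·A_surf·T⁴  ⇒  T⁴ = S/(2σ)   (ε cancels).
T⁴ = 3010/(2·5.67×10⁻⁸) = 2.654×10¹⁰ K⁴.
T = (2.654×10¹⁰)^(1/4).

T ≈ 404 K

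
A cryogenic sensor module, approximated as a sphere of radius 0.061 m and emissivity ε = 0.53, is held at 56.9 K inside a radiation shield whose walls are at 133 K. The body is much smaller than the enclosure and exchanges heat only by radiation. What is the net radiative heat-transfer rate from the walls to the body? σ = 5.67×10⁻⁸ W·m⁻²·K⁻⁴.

For a small grey body in a large enclosure: P_net = εσA(T_body⁴ − T_wall⁴).
A = 4πr² = 0.04676 m²; T_body⁴ − T_wall⁴ = 1.048×10⁷ − 3.129×10⁸ = -3.024×10⁸ K⁴.
|P_net| = 0.53·5.67×10⁻⁸·0.04676·3.024×10⁸.

P_net ≈ 0.425 W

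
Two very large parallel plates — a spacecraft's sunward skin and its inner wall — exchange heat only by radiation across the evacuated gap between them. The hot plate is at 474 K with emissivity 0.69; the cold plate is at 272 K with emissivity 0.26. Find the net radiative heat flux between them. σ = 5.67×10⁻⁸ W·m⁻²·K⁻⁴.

For two infinite grey parallel plates, q = σ(T₁⁴ − T₂⁴)/(1/ε₁ + 1/ε₂ − 1).
T₁⁴ − T₂⁴ = 5.048×10¹⁰ − 5.474×10⁹ = 4.501×10¹⁰ K⁴.
1/ε₁ + 1/ε₂ − 1 = 1.449 + 3.846 − 1 = 4.295.
q = 5.67×10⁻⁸ × 4.501×10¹⁰ / 4.295.

q ≈ 594 W/m²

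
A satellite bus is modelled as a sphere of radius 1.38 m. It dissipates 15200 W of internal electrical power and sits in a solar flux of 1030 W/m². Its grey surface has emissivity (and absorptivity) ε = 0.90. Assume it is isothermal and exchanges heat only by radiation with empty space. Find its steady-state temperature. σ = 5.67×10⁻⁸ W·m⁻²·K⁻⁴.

At steady state, absorbed solar power + internal power = radiated power.
Absorbed: α·S·A_cross = 0.90·1030·5.983 = 5546 W (cross-section πr²).
Total input = 5546 + 15200 = 20750 W.
Radiated: εσ·A_surf·T⁴ with A_surf = 4πr² = 23.93 m².
T⁴ = 20750/(0.90·5.67×10⁻⁸·23.93) = 1.699×10¹⁰ K⁴.

T ≈ 361 K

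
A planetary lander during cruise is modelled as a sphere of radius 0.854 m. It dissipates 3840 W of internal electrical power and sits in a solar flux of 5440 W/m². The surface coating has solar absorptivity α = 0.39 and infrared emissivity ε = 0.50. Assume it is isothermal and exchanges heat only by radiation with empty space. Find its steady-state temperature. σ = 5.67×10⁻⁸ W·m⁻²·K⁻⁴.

T ≈ 428 K

At steady state, absorbed solar power + internal power = radiated power.
Absorbed: α·S·A_cross = 0.39·5440·2.291 = 4861 W (cross-section πr²).
Total input = 4861 + 3840 = 8701 W.
Radiated: εσ·A_surf·T⁴ with A_surf = 4πr² = 9.165 m².
T⁴ = 8701/(0.50·5.67×10⁻⁸·9.165) = 3.349×10¹⁰ K⁴.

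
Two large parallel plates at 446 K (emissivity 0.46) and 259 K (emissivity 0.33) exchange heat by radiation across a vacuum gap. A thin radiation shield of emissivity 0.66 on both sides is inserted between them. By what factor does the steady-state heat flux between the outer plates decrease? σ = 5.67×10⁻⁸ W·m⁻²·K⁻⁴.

Without shield: q₀ = σΔ(T⁴)/(1/ε₁+1/ε₂−1) with denominator 4.204.
With shield the two gaps are in series; the resistances add: (1/ε₁+1/ε_s−1)+(1/ε_s+1/ε₂−1) = 2.689+3.545 = 6.235.
Heat-flux ratio q₀/q = 6.235/4.204.

factor ≈ 1.48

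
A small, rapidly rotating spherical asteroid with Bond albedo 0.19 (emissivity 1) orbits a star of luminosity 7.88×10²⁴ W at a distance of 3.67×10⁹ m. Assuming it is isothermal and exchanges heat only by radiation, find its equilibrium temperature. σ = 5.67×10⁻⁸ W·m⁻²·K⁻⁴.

T ≈ 639 K

First find the stellar flux at distance d: S = L/(4πd²) = 7.88×10²⁴/(4π·(3.67×10⁹)²) = 46560 W/m².
For an isothermal sphere, absorbed (1−a)S·πr² = emitted σ·4πr²·T⁴, so T⁴ = (1−a)S/(4σ).
T⁴ = 0.810·46560/(4·5.67×10⁻⁸) = 1.663×10¹¹ K⁴.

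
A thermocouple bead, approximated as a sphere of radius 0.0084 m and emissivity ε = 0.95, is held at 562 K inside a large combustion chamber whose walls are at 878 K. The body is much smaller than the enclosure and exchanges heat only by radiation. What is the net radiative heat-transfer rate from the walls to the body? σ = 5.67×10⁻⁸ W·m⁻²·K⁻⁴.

For a small grey body in a large enclosure: P_net = εσA(T_body⁴ − T_wall⁴).
A = 4πr² = 8.867×10⁻⁴ m²; T_body⁴ − T_wall⁴ = 9.976×10¹⁰ − 5.943×10¹¹ = -4.945×10¹¹ K⁴.
|P_net| = 0.95·5.67×10⁻⁸·8.867×10⁻⁴·4.945×10¹¹.

P_net ≈ 23.6 W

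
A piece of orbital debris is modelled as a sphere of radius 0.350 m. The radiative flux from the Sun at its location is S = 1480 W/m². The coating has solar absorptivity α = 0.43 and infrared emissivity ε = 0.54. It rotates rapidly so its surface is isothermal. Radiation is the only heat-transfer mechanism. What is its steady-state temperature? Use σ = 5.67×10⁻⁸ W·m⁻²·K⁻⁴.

T ≈ 268 K

At equilibrium, absorbed power = emitted power.
Absorbing cross-section = πr² = 0.3848 m²; emitting surface = 4πr² = 1.539 m² (ratio 4).
αS·A_cross = εσ·A_surf·T⁴  ⇒  T⁴ = αS/(ε·4σ).
T⁴ = 0.430·1480/(0.54·4·5.67×10⁻⁸) = 5.196×10⁹ K⁴.
T = (5.196×10⁹)^(1/4).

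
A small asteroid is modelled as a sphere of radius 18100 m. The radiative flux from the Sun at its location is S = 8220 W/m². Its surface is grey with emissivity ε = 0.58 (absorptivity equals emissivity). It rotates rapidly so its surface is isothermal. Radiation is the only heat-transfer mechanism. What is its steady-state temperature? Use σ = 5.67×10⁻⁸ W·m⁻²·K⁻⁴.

T ≈ 436 K

At equilibrium, absorbed power = emitted power.
Absorbing cross-section = πr² = 1.029×10⁹ m²; emitting surface = 4πr² = 4.117×10⁹ m² (ratio 4).
εS·A_cross = εσ·A_surf·T⁴  ⇒  T⁴ = S/(4σ)   (ε cancels).
T⁴ = 8220/(4·5.67×10⁻⁸) = 3.624×10¹⁰ K⁴.
T = (3.624×10¹⁰)^(1/4).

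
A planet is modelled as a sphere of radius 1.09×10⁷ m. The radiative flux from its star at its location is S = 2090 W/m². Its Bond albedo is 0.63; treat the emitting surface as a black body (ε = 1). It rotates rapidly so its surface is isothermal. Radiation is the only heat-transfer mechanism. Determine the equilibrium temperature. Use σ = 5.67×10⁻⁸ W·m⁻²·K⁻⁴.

T ≈ 242 K

At equilibrium, absorbed power = emitted power.
Absorbing cross-section = πr² = 3.733×10¹⁴ m²; emitting surface = 4πr² = 1.493×10¹⁵ m² (ratio 4).
(1−a)S·A_cross = εσ·A_surf·T⁴  ⇒  T⁴ = (1−a)S/(4σ).
T⁴ = 0.370·2090/(4·5.67×10⁻⁸) = 3.410×10⁹ K⁴.
T = (3.410×10⁹)^(1/4).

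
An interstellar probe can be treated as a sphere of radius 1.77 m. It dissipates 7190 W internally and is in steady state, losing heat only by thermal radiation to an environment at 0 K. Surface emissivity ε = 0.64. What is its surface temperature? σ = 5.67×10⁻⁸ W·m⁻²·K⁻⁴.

T ≈ 266 K

Steady state: internal power = radiated power, P = εσA T⁴.
Radiating area A = 4πr² = 39.37 m².
T⁴ = P/(εσA) = 7190/(0.64·5.67×10⁻⁸·39.37) = 5.033×10⁹ K⁴.
T = (5.033×10⁹)^(1/4).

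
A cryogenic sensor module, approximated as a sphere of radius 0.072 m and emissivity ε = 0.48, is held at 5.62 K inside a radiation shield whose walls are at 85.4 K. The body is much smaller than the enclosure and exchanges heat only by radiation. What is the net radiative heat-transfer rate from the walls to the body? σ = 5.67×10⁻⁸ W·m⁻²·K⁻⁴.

P_net ≈ 0.0943 W

For a small grey body in a large enclosure: P_net = εσA(T_body⁴ − T_wall⁴).
A = 4πr² = 0.06514 m²; T_body⁴ − T_wall⁴ = 997.6 − 5.319×10⁷ = -5.319×10⁷ K⁴.
|P_net| = 0.48·5.67×10⁻⁸·0.06514·5.319×10⁷.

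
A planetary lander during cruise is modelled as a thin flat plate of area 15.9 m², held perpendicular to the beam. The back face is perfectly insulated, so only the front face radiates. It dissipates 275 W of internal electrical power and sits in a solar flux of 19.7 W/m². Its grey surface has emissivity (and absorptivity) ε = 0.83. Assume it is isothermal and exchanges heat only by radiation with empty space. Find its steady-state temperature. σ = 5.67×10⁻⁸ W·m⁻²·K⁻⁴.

At steady state, absorbed solar power + internal power = radiated power.
Absorbed: α·S·A_cross = 0.83·19.7·15.90 = 260.0 W (cross-section A).
Total input = 260.0 + 275 = 535.0 W.
Radiated: εσ·A_surf·T⁴ with A_surf = A = 15.90 m².
T⁴ = 535.0/(0.83·5.67×10⁻⁸·15.90) = 7.150×10⁸ K⁴.

T ≈ 164 K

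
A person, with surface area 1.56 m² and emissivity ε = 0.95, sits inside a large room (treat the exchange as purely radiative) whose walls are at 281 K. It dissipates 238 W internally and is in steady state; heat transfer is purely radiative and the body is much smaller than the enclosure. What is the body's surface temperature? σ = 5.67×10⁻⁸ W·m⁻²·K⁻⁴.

For a small grey body in a large enclosure, net radiated power = εσA(T⁴ − T_w⁴).
Steady state: P = εσA(T⁴ − T_w⁴) with A = 1.56 m².
T⁴ = P/(εσA) + T_w⁴ = 238/(0.95·5.67×10⁻⁸·1.560) + (281)⁴
    = 2.832×10⁹ + 6.235×10⁹ = 9.067×10⁹ K⁴.

T ≈ 309 K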